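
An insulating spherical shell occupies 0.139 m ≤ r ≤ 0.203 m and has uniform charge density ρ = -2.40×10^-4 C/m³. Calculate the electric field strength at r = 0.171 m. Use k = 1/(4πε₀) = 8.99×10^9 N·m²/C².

Take a concentric spherical Gaussian surface of radius r = 0.171 m (within the shell material, 0.139 m < r < 0.203 m).
Enclosed charge is the volume from a to r: Q_enc = (4π/3)ρ(r³ − a³) = -2.327e-6 C.
Gauss's law: E·4πr² = Q_enc/ε₀.
E = k|Q_enc|/r² = (8.99×10^9)(2.327×10^-6)/(0.171)² = 7.15×10^5 N/C.

E ≈ 7.15×10^5 V/m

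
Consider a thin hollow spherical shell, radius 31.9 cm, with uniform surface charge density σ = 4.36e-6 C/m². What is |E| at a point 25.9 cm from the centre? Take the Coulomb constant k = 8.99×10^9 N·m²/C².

Symmetry ⇒ E = E(r) r̂. Gaussian sphere of radius r = 25.9 cm (inside the shell, r < 31.9 cm).
No charge lies within this surface, so Q_enc = 0 and Gauss's law gives E·4πr² = 0 ⇒ E = 0.

E = 0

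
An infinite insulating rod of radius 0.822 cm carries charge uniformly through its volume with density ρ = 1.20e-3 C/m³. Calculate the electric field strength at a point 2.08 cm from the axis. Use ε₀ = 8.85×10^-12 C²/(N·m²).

Take a coaxial cylindrical Gaussian surface of radius r = 2.08 cm and length L (r > 0.822 cm, full cross-section enclosed).
λ_enc = ρ·πR² = (1.20×10^-3)π(0.00822)² = 2.547×10^-7 C/m.
Gauss's law: E·2πrL = λ_enc L/ε₀.
E = |λ_enc|/(2πε₀r) = (2.547×10^-7)/(2π·8.85×10^-12·0.0208) = 2.20×10^5 N/C.

|E| = 2.20×10^5 N/C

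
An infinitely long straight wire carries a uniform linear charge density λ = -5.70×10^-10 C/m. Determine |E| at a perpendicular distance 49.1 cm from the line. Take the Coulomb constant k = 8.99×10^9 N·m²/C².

E ≈ 20.9 V/m

By cylindrical symmetry E is radial; use a coaxial Gaussian cylinder of radius 49.1 cm and length L.
Q_enc = λL, so λ_enc = -5.70e-10 C/m.
Applying ∮E·dA = Q_enc/ε₀ with the end caps contributing no flux:
E = 2k|λ_enc|/r = 2(8.99×10^9)(5.70×10^-10)/(0.491) = 20.9 N/C.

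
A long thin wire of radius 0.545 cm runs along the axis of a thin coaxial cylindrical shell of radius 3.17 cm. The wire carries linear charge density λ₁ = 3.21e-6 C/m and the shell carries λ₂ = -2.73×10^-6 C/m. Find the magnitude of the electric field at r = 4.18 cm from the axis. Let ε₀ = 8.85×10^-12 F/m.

Take a coaxial cylindrical Gaussian surface of radius r = 4.18 cm and length L (r > 3.17 cm, enclosing both).
λ_enc = λ₁ + λ₂ = (3.21e-6) + (-2.73×10^-6) = 4.80×10^-7 C/m.
Gauss's law: E·2πrL = λ_enc L/ε₀.
E = |λ_enc|/(2πε₀r) = (4.80×10^-7)/(2π·8.85×10^-12·0.0418) = 2.07×10^5 N/C.

E = 2.07×10^5 N/C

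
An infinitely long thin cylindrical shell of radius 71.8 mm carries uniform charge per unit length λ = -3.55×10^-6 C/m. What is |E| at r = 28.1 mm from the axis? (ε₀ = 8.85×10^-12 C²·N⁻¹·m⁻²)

E = 0 (no enclosed charge)

Take a coaxial cylindrical Gaussian surface of radius r = 28.1 mm and length L (r < 71.8 mm, inside the shell).
No charge is enclosed, so Gauss's law gives E·2πrL = 0 ⇒ E = 0.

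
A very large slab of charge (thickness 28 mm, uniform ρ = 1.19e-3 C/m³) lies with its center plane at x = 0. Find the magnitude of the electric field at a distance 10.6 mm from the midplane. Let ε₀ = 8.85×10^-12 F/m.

|E| = 1.43×10^6 N/C

By symmetry E is perpendicular to the slab. A Gaussian pillbox from −10.6 mm to +10.6 mm (face area A) lies entirely within the slab.
Q_enc = ρ·(2x)·A and flux = 2EA, so 2EA = 2ρxA/ε₀ ⇒ E = |ρ|x/ε₀.
E = (1.19×10^-3)(0.0106)/(8.85×10^-12) = 1.43×10^6 N/C.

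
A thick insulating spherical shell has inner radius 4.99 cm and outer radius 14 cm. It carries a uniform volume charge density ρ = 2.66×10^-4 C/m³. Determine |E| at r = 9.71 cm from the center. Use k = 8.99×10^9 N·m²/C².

|E| ≈ 8.41×10^5 N/C

By spherical symmetry E is radial; choose a Gaussian sphere of radius r = 9.71 cm (within the shell material, 4.99 cm < r < 14 cm).
Only the shell between 4.99 cm and r is enclosed: Q_enc = ρ·(4π/3)(r³ − a³) = (2.66×10^-4)·(4π/3)·((0.0971)³ − (0.0499)³) = 8.816×10^-7 C.
Applying ∮E·dA = Q_enc/ε₀ with Φ = E(4πr²):
E = k|Q_enc|/r² = (8.99×10^9)(8.816e-7)/(0.0971)² = 8.41×10^5 N/C.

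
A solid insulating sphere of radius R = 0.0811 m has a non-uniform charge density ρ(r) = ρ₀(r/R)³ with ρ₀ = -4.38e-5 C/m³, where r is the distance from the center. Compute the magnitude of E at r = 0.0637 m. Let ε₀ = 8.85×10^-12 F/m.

Use a concentric Gaussian sphere at r = 0.0637 m (r < R).
Integrate the density: Q_enc = 4π ∫₀^r ρ₀(r'/R)^3 r'² dr' = 4πρ₀ r^6/(6·R³) = -1.149×10^-8 C.
Applying ∮E·dA = Q_enc/ε₀ with Φ = E(4πr²):
E = |Q_enc|/(4πε₀r²) = (1.149×10^-8)/(4π·8.85×10^-12·(0.0637)²) = 2.55×10^4 N/C.

E ≈ 2.55e4 V/m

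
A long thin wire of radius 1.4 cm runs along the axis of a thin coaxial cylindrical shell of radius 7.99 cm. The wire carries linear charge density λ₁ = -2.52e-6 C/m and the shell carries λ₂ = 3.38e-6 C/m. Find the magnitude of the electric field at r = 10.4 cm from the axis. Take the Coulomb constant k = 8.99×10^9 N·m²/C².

1.49×10^5 N/C

Coaxial Gaussian cylinder, radius r = 10.4 cm, length L (r > 7.99 cm, enclosing both).
λ_enc = λ₁ + λ₂ = (-2.52×10^-6) + (3.38e-6) = 8.60×10^-7 C/m.
Gauss's law: E·2πrL = λ_enc L/ε₀.
E = 2k|λ_enc|/r = 2(8.99×10^9)(8.60×10^-7)/(0.104) = 1.49×10^5 N/C.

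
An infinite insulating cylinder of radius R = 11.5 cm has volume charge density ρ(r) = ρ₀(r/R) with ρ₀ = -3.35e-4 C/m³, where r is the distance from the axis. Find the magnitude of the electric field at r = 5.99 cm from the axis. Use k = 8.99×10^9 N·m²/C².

|E| = 3.94×10^5 N/C

Choose a coaxial cylinder of radius r = 5.99 cm (arbitrary length L) as the Gaussian surface (r < R).
λ_enc = ∫₀^r ρ(r')·2πr' dr' = (2πρ₀/R)·r^3/3 = -1.311×10^-6 C/m.
Applying ∮E·dA = Q_enc/ε₀ with the end caps contributing no flux:
E = 2k|λ_enc|/r = 2(8.99×10^9)(1.311e-6)/(0.0599) = 3.94e5 N/C.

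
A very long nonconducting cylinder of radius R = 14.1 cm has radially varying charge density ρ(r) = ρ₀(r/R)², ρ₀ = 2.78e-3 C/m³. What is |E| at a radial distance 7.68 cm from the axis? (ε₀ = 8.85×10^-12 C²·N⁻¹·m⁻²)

E ≈ 1.79×10^6 N/C

Coaxial Gaussian cylinder, radius r = 7.68 cm, length L (r < R).
Integrating ρ over the cross-section to radius r: λ_enc = (2πρ₀/R²) ∫₀^r r'^3 dr' = 2πρ₀ r^4/(4·R²) = 7.641×10^-6 C/m.
By Gauss's law (flux through the curved wall only), E·2πrL = λ_enc L/ε₀.
E = |λ_enc|/(2πε₀r) = (7.641×10^-6)/(2π·8.85×10^-12·0.0768) = 1.79×10^6 N/C.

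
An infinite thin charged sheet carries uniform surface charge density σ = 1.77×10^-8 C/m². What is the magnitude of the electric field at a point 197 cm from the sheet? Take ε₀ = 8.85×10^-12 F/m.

E ≈ 1.00×10^3 V/m

The symmetry is planar: E is normal to the sheet and the same magnitude on both sides. Take a pillbox straddling the sheet with end-cap area A.
Only the two end caps contribute flux: Φ = 2EA. With Q_enc = σA, Gauss's law gives E = |σ|/(2ε₀).
E = |σ|/(2ε₀) = (1.77e-8)/(2·8.85×10^-12) = 1.00×10^3 N/C.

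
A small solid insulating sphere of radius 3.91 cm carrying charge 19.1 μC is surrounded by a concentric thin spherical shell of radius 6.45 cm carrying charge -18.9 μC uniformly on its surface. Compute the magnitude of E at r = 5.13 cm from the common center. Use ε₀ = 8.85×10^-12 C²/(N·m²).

E ≈ 6.53e7 N/C

By spherical symmetry E is radial; choose a Gaussian sphere of radius r = 5.13 cm (between the bodies, 3.91 cm < r < 6.45 cm).
The shell at 6.45 cm lies outside the Gaussian surface, so Q_enc = 19.1 μC = 1.91e-5 C.
Applying ∮E·dA = Q_enc/ε₀ with Φ = E(4πr²):
E = |Q_enc|/(4πε₀r²) = (1.91×10^-5)/(4π·8.85×10^-12·(0.0513)²) = 6.53e7 N/C.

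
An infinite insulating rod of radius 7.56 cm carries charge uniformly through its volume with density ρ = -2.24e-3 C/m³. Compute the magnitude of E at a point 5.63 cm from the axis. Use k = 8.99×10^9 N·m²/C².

Take a coaxial cylindrical Gaussian surface of radius r = 5.63 cm and length L (r < R).
Enclosed charge per unit length: λ_enc = ρ·πr² = (-2.24e-3)π(0.0563)² = -2.231e-5 C/m.
Since E is radial and uniform over the curved surface, Φ = E·2πrL = Q_enc/ε₀ = λ_enc L/ε₀.
E = 2k|λ_enc|/r = 2(8.99×10^9)(2.231×10^-5)/(0.0563) = 7.12×10^6 N/C.

7.12×10^6 N/C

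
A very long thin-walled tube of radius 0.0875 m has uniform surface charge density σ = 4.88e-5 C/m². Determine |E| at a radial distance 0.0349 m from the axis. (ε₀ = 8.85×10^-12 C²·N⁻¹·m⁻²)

E = 0

By cylindrical symmetry E is radial; use a coaxial Gaussian cylinder of radius 0.0349 m and length L (r < 0.0875 m, inside the shell).
All the surface charge lies outside this cylinder: Q_enc = 0, hence E = 0.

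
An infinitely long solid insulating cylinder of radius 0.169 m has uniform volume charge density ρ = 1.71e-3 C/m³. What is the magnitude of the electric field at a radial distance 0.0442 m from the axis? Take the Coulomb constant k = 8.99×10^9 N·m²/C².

4.27×10^6 V/m

Coaxial Gaussian cylinder, radius r = 0.0442 m, length L (r < R).
Enclosed charge per unit length: λ_enc = ρ·πr² = (1.71×10^-3)π(0.0442)² = 1.05e-5 C/m.
By Gauss's law (flux through the curved wall only), E·2πrL = λ_enc L/ε₀.
E = 2k|λ_enc|/r = 2(8.99×10^9)(1.05×10^-5)/(0.0442) = 4.27e6 N/C.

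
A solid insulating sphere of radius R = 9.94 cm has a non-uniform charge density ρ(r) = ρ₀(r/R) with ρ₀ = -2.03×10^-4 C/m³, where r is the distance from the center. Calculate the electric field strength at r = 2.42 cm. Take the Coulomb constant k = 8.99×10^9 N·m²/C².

|E| ≈ 3.38e4 N/C

By spherical symmetry E is radial; choose a Gaussian sphere of radius r = 2.42 cm (r < R).
Integrate the density: Q_enc = 4π ∫₀^r ρ₀(r'/R)^1 r'² dr' = 4πρ₀ r^4/(4·R) = -2.20×10^-9 C.
By Gauss's law, ∮E·dA = E·4πr² = Q_enc/ε₀.
E = k|Q_enc|/r² = (8.99×10^9)(2.20e-9)/(0.0242)² = 3.38×10^4 N/C.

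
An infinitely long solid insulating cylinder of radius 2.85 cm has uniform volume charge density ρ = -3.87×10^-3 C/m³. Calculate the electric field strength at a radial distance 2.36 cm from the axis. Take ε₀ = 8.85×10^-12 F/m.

Take a coaxial cylindrical Gaussian surface of radius r = 2.36 cm and length L (r < R).
Charge inside radius r per length L is ρ·πr²·L, so λ_enc = ρπr² = -6.771×10^-6 C/m.
Applying ∮E·dA = Q_enc/ε₀ with the end caps contributing no flux:
E = |λ_enc|/(2πε₀r) = (6.771×10^-6)/(2π·8.85×10^-12·0.0236) = 5.16×10^6 N/C.

|E| = 5.16e6 N/C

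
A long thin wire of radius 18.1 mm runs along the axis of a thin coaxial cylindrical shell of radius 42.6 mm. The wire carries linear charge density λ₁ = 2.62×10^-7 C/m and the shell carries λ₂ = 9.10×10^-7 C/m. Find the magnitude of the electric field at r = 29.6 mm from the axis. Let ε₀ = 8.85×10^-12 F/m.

Coaxial Gaussian cylinder, radius r = 29.6 mm, length L (between the conductors, 18.1 mm < r < 42.6 mm).
The shell at 42.6 mm lies outside the Gaussian surface, so λ_enc = λ₁ = 2.62×10^-7 C/m.
Gauss's law: E·2πrL = λ_enc L/ε₀.
E = |λ_enc|/(2πε₀r) = (2.62×10^-7)/(2π·8.85×10^-12·0.0296) = 1.59×10^5 N/C.

1.59×10^5 N/C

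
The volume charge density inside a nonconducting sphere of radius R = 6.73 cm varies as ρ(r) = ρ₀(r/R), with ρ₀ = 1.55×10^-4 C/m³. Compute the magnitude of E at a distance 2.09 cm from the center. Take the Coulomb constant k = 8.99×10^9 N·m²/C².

By spherical symmetry E is radial; choose a Gaussian sphere of radius r = 2.09 cm (r < R).
Integrate the density: Q_enc = 4π ∫₀^r ρ₀(r'/R)^1 r'² dr' = 4πρ₀ r^4/(4·R) = 1.381×10^-9 C.
Since E is radial and uniform over the Gaussian sphere, Φ = E·4πr² = Q_enc/ε₀.
E = k|Q_enc|/r² = (8.99×10^9)(1.381×10^-9)/(0.0209)² = 2.84e4 N/C.

|E| ≈ 2.84e4 N/C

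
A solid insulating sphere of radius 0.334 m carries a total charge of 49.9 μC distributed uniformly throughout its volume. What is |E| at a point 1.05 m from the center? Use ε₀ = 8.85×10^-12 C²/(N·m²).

By spherical symmetry E is radial; choose a Gaussian sphere of radius r = 1.05 m (r > R, so the entire charge is enclosed).
Q_enc = 49.9 μC = 4.99×10^-5 C.
By Gauss's law, ∮E·dA = E·4πr² = Q_enc/ε₀.
E = |Q_enc|/(4πε₀r²) = (4.99×10^-5)/(4π·8.85×10^-12·(1.05)²) = 4.07×10^5 N/C.

E ≈ 4.07×10^5 N/C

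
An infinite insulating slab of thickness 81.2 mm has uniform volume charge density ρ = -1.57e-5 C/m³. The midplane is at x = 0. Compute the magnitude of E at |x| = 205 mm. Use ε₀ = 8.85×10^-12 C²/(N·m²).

E = 7.20×10^4 N/C

The point |x| = 205 mm lies outside the slab (half-thickness 0.0406 m). A symmetric pillbox spanning the full slab encloses Q_enc = ρ·d·A.
Flux = 2EA ⇒ E = |ρ|d/(2ε₀), independent of distance outside.
E = (1.57e-5)(0.0812)/(2·8.85×10^-12) = 7.20e4 N/C.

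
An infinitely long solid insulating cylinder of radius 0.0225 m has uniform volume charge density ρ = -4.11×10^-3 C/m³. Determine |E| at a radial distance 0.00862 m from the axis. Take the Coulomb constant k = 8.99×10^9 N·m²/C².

2.00×10^6 N/C

Choose a coaxial cylinder of radius r = 0.00862 m (arbitrary length L) as the Gaussian surface (r < R).
Charge inside radius r per length L is ρ·πr²·L, so λ_enc = ρπr² = -9.594e-7 C/m.
Since E is radial and uniform over the curved surface, Φ = E·2πrL = Q_enc/ε₀ = λ_enc L/ε₀.
E = 2k|λ_enc|/r = 2(8.99×10^9)(9.594e-7)/(0.00862) = 2.00×10^6 N/C.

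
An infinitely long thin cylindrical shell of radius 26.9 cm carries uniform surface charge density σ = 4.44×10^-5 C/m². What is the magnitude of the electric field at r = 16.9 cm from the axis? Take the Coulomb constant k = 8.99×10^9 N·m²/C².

By cylindrical symmetry E is radial; use a coaxial Gaussian cylinder of radius 16.9 cm and length L (r < 26.9 cm, inside the shell).
No charge is enclosed, so Gauss's law gives E·2πrL = 0 ⇒ E = 0.

|E| = 0 V/m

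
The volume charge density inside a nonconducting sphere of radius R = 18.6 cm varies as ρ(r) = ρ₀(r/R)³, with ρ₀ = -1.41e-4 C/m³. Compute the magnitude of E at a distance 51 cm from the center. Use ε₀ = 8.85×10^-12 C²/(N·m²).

|E| ≈ 6.57×10^4 N/C

By spherical symmetry E is radial; choose a Gaussian sphere of radius r = 51 cm (r > R, all charge enclosed).
Q_enc = 4π ∫₀^R ρ₀(r'/R)^3 r'² dr' = 4πρ₀R³/6 = -1.90×10^-6 C.
By Gauss's law, ∮E·dA = E·4πr² = Q_enc/ε₀.
E = |Q_enc|/(4πε₀r²) = (1.90×10^-6)/(4π·8.85×10^-12·(0.51)²) = 6.57×10^4 N/C.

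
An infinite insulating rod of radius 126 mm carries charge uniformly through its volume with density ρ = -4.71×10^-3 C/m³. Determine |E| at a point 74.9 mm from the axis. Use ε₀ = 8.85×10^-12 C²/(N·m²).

Coaxial Gaussian cylinder, radius r = 74.9 mm, length L (r < R).
Enclosed charge per unit length: λ_enc = ρ·πr² = (-4.71×10^-3)π(0.0749)² = -8.301×10^-5 C/m.
Gauss's law: E·2πrL = λ_enc L/ε₀.
E = |λ_enc|/(2πε₀r) = (8.301e-5)/(2π·8.85×10^-12·0.0749) = 1.99e7 N/C.

E ≈ 1.99×10^7 V/m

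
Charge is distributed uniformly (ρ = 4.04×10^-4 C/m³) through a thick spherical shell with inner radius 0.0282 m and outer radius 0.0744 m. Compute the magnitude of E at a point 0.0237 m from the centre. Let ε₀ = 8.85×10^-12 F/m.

Take a concentric spherical Gaussian surface of radius r = 0.0237 m (r < 0.0282 m, inside the empty cavity).
No charge is enclosed, so by Gauss's law E·4πr² = 0 ⇒ E = 0.

|E| = 0 N/C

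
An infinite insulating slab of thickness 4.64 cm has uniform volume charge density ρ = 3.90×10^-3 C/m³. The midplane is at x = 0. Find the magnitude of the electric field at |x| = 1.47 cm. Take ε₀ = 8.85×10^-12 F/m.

E ≈ 6.48×10^6 N/C

By symmetry E is perpendicular to the slab. A Gaussian pillbox from −1.47 cm to +1.47 cm (face area A) lies entirely within the slab.
Q_enc = ρ·(2x)·A and flux = 2EA, so 2EA = 2ρxA/ε₀ ⇒ E = |ρ|x/ε₀.
E = (3.90e-3)(0.0147)/(8.85×10^-12) = 6.48×10^6 N/C.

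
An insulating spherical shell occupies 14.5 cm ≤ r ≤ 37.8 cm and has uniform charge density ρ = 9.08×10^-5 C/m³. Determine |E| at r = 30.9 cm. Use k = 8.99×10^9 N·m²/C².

Symmetry ⇒ E = E(r) r̂. Gaussian sphere of radius r = 30.9 cm (within the shell material, 14.5 cm < r < 37.8 cm).
Enclosed charge is the volume from a to r: Q_enc = (4π/3)ρ(r³ − a³) = 1.006×10^-5 C.
Gauss's law: E·4πr² = Q_enc/ε₀.
E = k|Q_enc|/r² = (8.99×10^9)(1.006×10^-5)/(0.309)² = 9.47×10^5 N/C.

E ≈ 9.47e5 N/C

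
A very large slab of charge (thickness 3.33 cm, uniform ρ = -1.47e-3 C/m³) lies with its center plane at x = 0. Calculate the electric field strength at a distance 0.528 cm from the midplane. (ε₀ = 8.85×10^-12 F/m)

By symmetry E is perpendicular to the slab. A Gaussian pillbox from −0.528 cm to +0.528 cm (face area A) lies entirely within the slab.
Q_enc = ρ·(2x)·A and flux = 2EA, so 2EA = 2ρxA/ε₀ ⇒ E = |ρ|x/ε₀.
E = (1.47e-3)(0.00528)/(8.85×10^-12) = 8.77×10^5 N/C.

E = 8.77×10^5 V/m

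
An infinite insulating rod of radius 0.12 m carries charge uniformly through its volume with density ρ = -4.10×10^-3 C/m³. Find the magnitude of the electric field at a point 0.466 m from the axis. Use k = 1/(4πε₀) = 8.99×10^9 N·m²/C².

E = 7.16×10^6 N/C

Choose a coaxial cylinder of radius r = 0.466 m (arbitrary length L) as the Gaussian surface (r > 0.12 m, full cross-section enclosed).
λ_enc = ρ·πR² = (-4.10e-3)π(0.12)² = -1.855×10^-4 C/m.
Gauss's law: E·2πrL = λ_enc L/ε₀.
E = 2k|λ_enc|/r = 2(8.99×10^9)(1.855×10^-4)/(0.466) = 7.16e6 N/C.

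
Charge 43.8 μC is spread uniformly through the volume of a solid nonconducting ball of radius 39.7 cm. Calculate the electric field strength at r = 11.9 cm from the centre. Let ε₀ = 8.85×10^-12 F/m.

|E| = 7.49e5 V/m

Take a concentric spherical Gaussian surface of radius r = 11.9 cm (r < R).
Only the charge within r is enclosed: Q_enc = Q·(r/R)³ = (43.8 μC)·(11.9 cm/39.7 cm)³ = 1.18×10^-6 C.
By Gauss's law, ∮E·dA = E·4πr² = Q_enc/ε₀.
E = |Q_enc|/(4πε₀r²) = (1.18×10^-6)/(4π·8.85×10^-12·(0.119)²) = 7.49e5 N/C.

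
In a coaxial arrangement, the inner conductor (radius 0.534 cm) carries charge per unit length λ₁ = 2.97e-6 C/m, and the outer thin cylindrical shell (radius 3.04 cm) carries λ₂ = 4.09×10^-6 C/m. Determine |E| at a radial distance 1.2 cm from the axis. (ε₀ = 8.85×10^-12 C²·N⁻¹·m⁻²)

E = 4.45×10^6 V/m

By cylindrical symmetry E is radial; use a coaxial Gaussian cylinder of radius 1.2 cm and length L (between the conductors, 0.534 cm < r < 3.04 cm).
The shell at 3.04 cm lies outside the Gaussian surface, so λ_enc = λ₁ = 2.97e-6 C/m.
By Gauss's law (flux through the curved wall only), E·2πrL = λ_enc L/ε₀.
E = |λ_enc|/(2πε₀r) = (2.97e-6)/(2π·8.85×10^-12·0.012) = 4.45e6 N/C.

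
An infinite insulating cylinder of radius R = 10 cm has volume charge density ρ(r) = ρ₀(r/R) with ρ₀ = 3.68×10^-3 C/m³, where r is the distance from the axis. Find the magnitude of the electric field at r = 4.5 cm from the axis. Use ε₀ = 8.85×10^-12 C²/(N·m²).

Take a coaxial cylindrical Gaussian surface of radius r = 4.5 cm and length L (r < R).
Integrating ρ over the cross-section to radius r: λ_enc = (2πρ₀/R) ∫₀^r r'^2 dr' = 2πρ₀ r^3/(3·R) = 7.023×10^-6 C/m.
Gauss's law: E·2πrL = λ_enc L/ε₀.
E = |λ_enc|/(2πε₀r) = (7.023×10^-6)/(2π·8.85×10^-12·0.045) = 2.81×10^6 N/C.

|E| ≈ 2.81×10^6 V/m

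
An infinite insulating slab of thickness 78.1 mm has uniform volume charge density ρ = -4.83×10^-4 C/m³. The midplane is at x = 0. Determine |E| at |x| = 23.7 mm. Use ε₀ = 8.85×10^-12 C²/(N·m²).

|E| ≈ 1.29×10^6 N/C

By symmetry E is perpendicular to the slab. A Gaussian pillbox from −23.7 mm to +23.7 mm (face area A) lies entirely within the slab.
Q_enc = ρ·(2x)·A and flux = 2EA, so 2EA = 2ρxA/ε₀ ⇒ E = |ρ|x/ε₀.
E = (4.83e-4)(0.0237)/(8.85×10^-12) = 1.29e6 N/C.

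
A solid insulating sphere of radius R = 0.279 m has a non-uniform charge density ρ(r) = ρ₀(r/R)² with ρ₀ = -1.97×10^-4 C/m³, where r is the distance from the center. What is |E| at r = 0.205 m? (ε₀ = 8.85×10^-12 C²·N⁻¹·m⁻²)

E = 4.93e5 V/m

By spherical symmetry E is radial; choose a Gaussian sphere of radius r = 0.205 m (r < R).
Q_enc = ∫₀^r ρ(r')·4πr'² dr' = (4πρ₀/R²) ∫₀^r r'^4 dr' = 4πρ₀ r^5/(5·R²) = -2.303×10^-6 C.
Applying ∮E·dA = Q_enc/ε₀ with Φ = E(4πr²):
E = |Q_enc|/(4πε₀r²) = (2.303e-6)/(4π·8.85×10^-12·(0.205)²) = 4.93×10^5 N/C.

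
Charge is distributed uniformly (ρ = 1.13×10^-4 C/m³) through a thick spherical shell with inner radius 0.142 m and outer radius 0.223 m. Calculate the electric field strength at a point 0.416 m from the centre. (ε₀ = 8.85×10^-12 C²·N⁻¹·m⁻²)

Use a concentric Gaussian sphere at r = 0.416 m (r > 0.223 m, enclosing the whole shell).
Q_enc = ρ·(4π/3)(b³ − a³) = (1.13×10^-4)·(4π/3)·((0.223)³ − (0.142)³) = 3.894×10^-6 C.
By Gauss's law, ∮E·dA = E·4πr² = Q_enc/ε₀.
E = |Q_enc|/(4πε₀r²) = (3.894×10^-6)/(4π·8.85×10^-12·(0.416)²) = 2.02×10^5 N/C.

|E| = 2.02×10^5 N/C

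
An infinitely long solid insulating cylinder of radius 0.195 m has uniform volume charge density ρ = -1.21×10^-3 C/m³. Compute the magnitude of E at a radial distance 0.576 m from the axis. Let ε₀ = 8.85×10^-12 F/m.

Choose a coaxial cylinder of radius r = 0.576 m (arbitrary length L) as the Gaussian surface (r > 0.195 m, full cross-section enclosed).
λ_enc = ρ·πR² = (-1.21e-3)π(0.195)² = -1.445×10^-4 C/m.
By Gauss's law (flux through the curved wall only), E·2πrL = λ_enc L/ε₀.
E = |λ_enc|/(2πε₀r) = (1.445×10^-4)/(2π·8.85×10^-12·0.576) = 4.51e6 N/C.

|E| = 4.51e6 V/m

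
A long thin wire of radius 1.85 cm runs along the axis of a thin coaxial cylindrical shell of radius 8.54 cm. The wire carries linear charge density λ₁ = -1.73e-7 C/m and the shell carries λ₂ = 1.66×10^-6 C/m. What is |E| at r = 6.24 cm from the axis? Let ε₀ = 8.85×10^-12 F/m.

Coaxial Gaussian cylinder, radius r = 6.24 cm, length L (between the conductors, 1.85 cm < r < 8.54 cm).
Only the inner wire is enclosed; the outer shell contributes nothing inside itself. λ_enc = λ₁ = -1.73×10^-7 C/m.
Gauss's law: E·2πrL = λ_enc L/ε₀.
E = |λ_enc|/(2πε₀r) = (1.73e-7)/(2π·8.85×10^-12·0.0624) = 4.99×10^4 N/C.

E = 4.99e4 V/m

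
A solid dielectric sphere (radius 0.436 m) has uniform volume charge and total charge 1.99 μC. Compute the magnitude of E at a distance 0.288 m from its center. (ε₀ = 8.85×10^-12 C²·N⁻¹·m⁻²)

By spherical symmetry E is radial; choose a Gaussian sphere of radius r = 0.288 m (r < R).
Only the charge within r is enclosed: Q_enc = Q·(r/R)³ = (1.99 μC)·(0.288 m/0.436 m)³ = 5.735×10^-7 C.
By Gauss's law, ∮E·dA = E·4πr² = Q_enc/ε₀.
E = |Q_enc|/(4πε₀r²) = (5.735×10^-7)/(4π·8.85×10^-12·(0.288)²) = 6.22e4 N/C.

6.22×10^4 N/C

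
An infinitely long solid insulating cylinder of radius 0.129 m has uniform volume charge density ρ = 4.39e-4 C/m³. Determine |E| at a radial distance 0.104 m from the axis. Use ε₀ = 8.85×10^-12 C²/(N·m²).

|E| = 2.58×10^6 V/m

Choose a coaxial cylinder of radius r = 0.104 m (arbitrary length L) as the Gaussian surface (r < R).
Enclosed charge per unit length: λ_enc = ρ·πr² = (4.39×10^-4)π(0.104)² = 1.492e-5 C/m.
Applying ∮E·dA = Q_enc/ε₀ with the end caps contributing no flux:
E = |λ_enc|/(2πε₀r) = (1.492×10^-5)/(2π·8.85×10^-12·0.104) = 2.58×10^6 N/C.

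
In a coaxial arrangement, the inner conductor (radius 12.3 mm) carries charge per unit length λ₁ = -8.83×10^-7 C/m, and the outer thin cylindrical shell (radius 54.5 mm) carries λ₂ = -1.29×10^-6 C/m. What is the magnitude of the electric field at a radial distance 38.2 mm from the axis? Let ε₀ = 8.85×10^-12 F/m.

|E| ≈ 4.16×10^5 N/C

By cylindrical symmetry E is radial; use a coaxial Gaussian cylinder of radius 38.2 mm and length L (between the conductors, 12.3 mm < r < 54.5 mm).
Only the inner wire is enclosed; the outer shell contributes nothing inside itself. λ_enc = λ₁ = -8.83×10^-7 C/m.
Gauss's law: E·2πrL = λ_enc L/ε₀.
E = |λ_enc|/(2πε₀r) = (8.83e-7)/(2π·8.85×10^-12·0.0382) = 4.16e5 N/C.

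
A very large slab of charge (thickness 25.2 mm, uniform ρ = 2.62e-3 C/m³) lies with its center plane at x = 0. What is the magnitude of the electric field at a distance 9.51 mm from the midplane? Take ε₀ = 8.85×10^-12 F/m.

2.82×10^6 V/m

By symmetry E is perpendicular to the slab. A Gaussian pillbox from −9.51 mm to +9.51 mm (face area A) lies entirely within the slab.
Q_enc = ρ·(2x)·A and flux = 2EA, so 2EA = 2ρxA/ε₀ ⇒ E = |ρ|x/ε₀.
E = (2.62×10^-3)(0.00951)/(8.85×10^-12) = 2.82×10^6 N/C.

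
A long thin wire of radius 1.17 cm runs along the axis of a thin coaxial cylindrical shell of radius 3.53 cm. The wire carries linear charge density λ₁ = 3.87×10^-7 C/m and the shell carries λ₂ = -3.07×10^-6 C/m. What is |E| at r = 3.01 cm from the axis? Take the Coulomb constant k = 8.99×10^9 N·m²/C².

|E| = 2.31×10^5 V/m

By cylindrical symmetry E is radial; use a coaxial Gaussian cylinder of radius 3.01 cm and length L (between the conductors, 1.17 cm < r < 3.53 cm).
The shell at 3.53 cm lies outside the Gaussian surface, so λ_enc = λ₁ = 3.87×10^-7 C/m.
By Gauss's law (flux through the curved wall only), E·2πrL = λ_enc L/ε₀.
E = 2k|λ_enc|/r = 2(8.99×10^9)(3.87×10^-7)/(0.0301) = 2.31×10^5 N/C.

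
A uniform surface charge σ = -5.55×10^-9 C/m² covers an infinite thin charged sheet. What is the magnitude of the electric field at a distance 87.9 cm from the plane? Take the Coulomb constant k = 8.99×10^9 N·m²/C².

E ≈ 313 V/m

By planar symmetry E is perpendicular to the sheet and uniform; use a Gaussian pillbox with flat faces of area A on each side of the sheet.
Only the two end caps contribute flux: Φ = 2EA. With Q_enc = σA, Gauss's law gives E = |σ|/(2ε₀).
E = 2πk|σ| = 2π(8.99×10^9)(5.55e-9) = 313 N/C.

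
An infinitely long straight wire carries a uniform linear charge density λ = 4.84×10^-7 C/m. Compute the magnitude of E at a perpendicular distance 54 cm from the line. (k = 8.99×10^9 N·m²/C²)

E ≈ 1.61e4 N/C

By cylindrical symmetry E is radial; use a coaxial Gaussian cylinder of radius 54 cm and length L.
Q_enc = λL, so λ_enc = 4.84×10^-7 C/m.
Applying ∮E·dA = Q_enc/ε₀ with the end caps contributing no flux:
E = 2k|λ_enc|/r = 2(8.99×10^9)(4.84×10^-7)/(0.54) = 1.61×10^4 N/C.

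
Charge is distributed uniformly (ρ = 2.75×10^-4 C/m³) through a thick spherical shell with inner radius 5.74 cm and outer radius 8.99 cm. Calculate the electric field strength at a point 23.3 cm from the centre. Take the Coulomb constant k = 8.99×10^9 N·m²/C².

Use a concentric Gaussian sphere at r = 23.3 cm (r > 8.99 cm, enclosing the whole shell).
Q_enc = ρ·(4π/3)(b³ − a³) = (2.75×10^-4)·(4π/3)·((0.0899)³ − (0.0574)³) = 6.191×10^-7 C.
By Gauss's law, ∮E·dA = E·4πr² = Q_enc/ε₀.
E = k|Q_enc|/r² = (8.99×10^9)(6.191e-7)/(0.233)² = 1.03×10^5 N/C.

E ≈ 1.03×10^5 V/m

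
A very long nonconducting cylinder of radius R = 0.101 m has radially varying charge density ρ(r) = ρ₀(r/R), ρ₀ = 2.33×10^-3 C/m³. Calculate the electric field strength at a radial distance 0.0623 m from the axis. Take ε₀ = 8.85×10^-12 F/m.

3.37×10^6 N/C

Take a coaxial cylindrical Gaussian surface of radius r = 0.0623 m and length L (r < R).
Integrating ρ over the cross-section to radius r: λ_enc = (2πρ₀/R) ∫₀^r r'^2 dr' = 2πρ₀ r^3/(3·R) = 1.168×10^-5 C/m.
Since E is radial and uniform over the curved surface, Φ = E·2πrL = Q_enc/ε₀ = λ_enc L/ε₀.
E = |λ_enc|/(2πε₀r) = (1.168×10^-5)/(2π·8.85×10^-12·0.0623) = 3.37×10^6 N/C.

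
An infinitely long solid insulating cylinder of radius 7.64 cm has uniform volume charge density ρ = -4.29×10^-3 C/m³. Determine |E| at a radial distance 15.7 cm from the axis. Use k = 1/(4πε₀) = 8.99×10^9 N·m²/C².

Choose a coaxial cylinder of radius r = 15.7 cm (arbitrary length L) as the Gaussian surface (r > 7.64 cm, full cross-section enclosed).
λ_enc = ρ·πR² = (-4.29×10^-3)π(0.0764)² = -7.867×10^-5 C/m.
By Gauss's law (flux through the curved wall only), E·2πrL = λ_enc L/ε₀.
E = 2k|λ_enc|/r = 2(8.99×10^9)(7.867×10^-5)/(0.157) = 9.01e6 N/C.

E ≈ 9.01×10^6 N/C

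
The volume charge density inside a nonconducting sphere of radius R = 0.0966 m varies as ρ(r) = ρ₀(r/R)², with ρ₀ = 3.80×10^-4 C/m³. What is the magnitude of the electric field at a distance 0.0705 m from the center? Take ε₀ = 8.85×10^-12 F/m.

|E| = 3.22×10^5 V/m

Use a concentric Gaussian sphere at r = 0.0705 m (r < R).
Integrate the density: Q_enc = 4π ∫₀^r ρ₀(r'/R)^2 r'² dr' = 4πρ₀ r^5/(5·R²) = 1.782×10^-7 C.
Since E is radial and uniform over the Gaussian sphere, Φ = E·4πr² = Q_enc/ε₀.
E = |Q_enc|/(4πε₀r²) = (1.782×10^-7)/(4π·8.85×10^-12·(0.0705)²) = 3.22×10^5 N/C.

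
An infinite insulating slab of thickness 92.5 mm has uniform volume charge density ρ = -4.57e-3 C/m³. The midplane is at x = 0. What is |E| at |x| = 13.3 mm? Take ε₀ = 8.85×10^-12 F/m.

E = 6.87×10^6 N/C

By symmetry E is perpendicular to the slab. A Gaussian pillbox from −13.3 mm to +13.3 mm (face area A) lies entirely within the slab.
Q_enc = ρ·(2x)·A and flux = 2EA, so 2EA = 2ρxA/ε₀ ⇒ E = |ρ|x/ε₀.
E = (4.57e-3)(0.0133)/(8.85×10^-12) = 6.87×10^6 N/C.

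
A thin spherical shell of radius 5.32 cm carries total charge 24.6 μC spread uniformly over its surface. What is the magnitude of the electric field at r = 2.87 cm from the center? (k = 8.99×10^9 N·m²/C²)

E = 0

Symmetry ⇒ E = E(r) r̂. Gaussian sphere of radius r = 2.87 cm (inside the shell, r < 5.32 cm).
No charge lies within this surface, so Q_enc = 0 and Gauss's law gives E·4πr² = 0 ⇒ E = 0.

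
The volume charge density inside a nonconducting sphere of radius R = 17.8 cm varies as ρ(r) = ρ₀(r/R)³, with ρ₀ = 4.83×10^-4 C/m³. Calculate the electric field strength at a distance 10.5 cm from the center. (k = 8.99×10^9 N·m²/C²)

Use a concentric Gaussian sphere at r = 10.5 cm (r < R).
Integrate the density: Q_enc = 4π ∫₀^r ρ₀(r'/R)^3 r'² dr' = 4πρ₀ r^6/(6·R³) = 2.404×10^-7 C.
Gauss's law: E·4πr² = Q_enc/ε₀.
E = k|Q_enc|/r² = (8.99×10^9)(2.404×10^-7)/(0.105)² = 1.96e5 N/C.

|E| = 1.96e5 V/m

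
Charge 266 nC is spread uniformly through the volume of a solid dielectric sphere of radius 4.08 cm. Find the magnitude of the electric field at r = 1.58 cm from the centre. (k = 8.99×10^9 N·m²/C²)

By spherical symmetry E is radial; choose a Gaussian sphere of radius r = 1.58 cm (r < R).
For a uniform sphere the enclosed fraction is (r/R)³, so Q_enc = (266 nC)(0.0158/0.0408)³ = 1.545×10^-8 C.
Applying ∮E·dA = Q_enc/ε₀ with Φ = E(4πr²):
E = k|Q_enc|/r² = (8.99×10^9)(1.545×10^-8)/(0.0158)² = 5.56e5 N/C.

E = 5.56×10^5 V/m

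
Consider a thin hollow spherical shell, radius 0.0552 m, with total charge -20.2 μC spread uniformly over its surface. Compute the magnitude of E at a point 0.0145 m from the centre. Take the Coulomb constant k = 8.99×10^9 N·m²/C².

|E| = 0 V/m

Take a concentric spherical Gaussian surface of radius r = 0.0145 m (inside the shell, r < 0.0552 m).
All the charge is outside the Gaussian surface: Q_enc = 0, hence E = 0 everywhere inside the shell.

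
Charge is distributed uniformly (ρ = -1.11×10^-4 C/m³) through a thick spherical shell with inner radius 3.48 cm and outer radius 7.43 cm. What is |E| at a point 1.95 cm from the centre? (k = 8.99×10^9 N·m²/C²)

E = 0

Take a concentric spherical Gaussian surface of radius r = 1.95 cm (r < 3.48 cm, inside the empty cavity).
No charge is enclosed, so by Gauss's law E·4πr² = 0 ⇒ E = 0.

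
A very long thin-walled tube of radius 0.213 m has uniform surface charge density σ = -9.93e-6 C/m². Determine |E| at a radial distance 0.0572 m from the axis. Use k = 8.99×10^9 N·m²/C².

|E| = 0 N/C

By cylindrical symmetry E is radial; use a coaxial Gaussian cylinder of radius 0.0572 m and length L (r < 0.213 m, inside the shell).
No charge is enclosed, so Gauss's law gives E·2πrL = 0 ⇒ E = 0.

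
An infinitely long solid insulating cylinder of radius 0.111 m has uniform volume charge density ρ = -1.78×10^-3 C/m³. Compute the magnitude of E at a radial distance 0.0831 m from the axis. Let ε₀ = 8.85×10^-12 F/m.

|E| = 8.36×10^6 V/m

Choose a coaxial cylinder of radius r = 0.0831 m (arbitrary length L) as the Gaussian surface (r < R).
Charge inside radius r per length L is ρ·πr²·L, so λ_enc = ρπr² = -3.862×10^-5 C/m.
Since E is radial and uniform over the curved surface, Φ = E·2πrL = Q_enc/ε₀ = λ_enc L/ε₀.
E = |λ_enc|/(2πε₀r) = (3.862×10^-5)/(2π·8.85×10^-12·0.0831) = 8.36×10^6 N/C.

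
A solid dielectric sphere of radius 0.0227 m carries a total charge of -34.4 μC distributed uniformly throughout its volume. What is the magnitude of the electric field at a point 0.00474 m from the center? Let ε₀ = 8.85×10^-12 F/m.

By spherical symmetry E is radial; choose a Gaussian sphere of radius r = 0.00474 m (r < R).
Only the charge within r is enclosed: Q_enc = Q·(r/R)³ = (-34.4 μC)·(0.00474 m/0.0227 m)³ = -3.132×10^-7 C.
Since E is radial and uniform over the Gaussian sphere, Φ = E·4πr² = Q_enc/ε₀.
E = |Q_enc|/(4πε₀r²) = (3.132×10^-7)/(4π·8.85×10^-12·(0.00474)²) = 1.25×10^8 N/C.

|E| ≈ 1.25×10^8 N/C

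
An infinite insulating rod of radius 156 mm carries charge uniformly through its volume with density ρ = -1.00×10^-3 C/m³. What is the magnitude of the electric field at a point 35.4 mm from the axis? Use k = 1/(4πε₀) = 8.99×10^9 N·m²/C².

E ≈ 2.00×10^6 N/C

Coaxial Gaussian cylinder, radius r = 35.4 mm, length L (r < R).
Charge inside radius r per length L is ρ·πr²·L, so λ_enc = ρπr² = -3.937×10^-6 C/m.
Applying ∮E·dA = Q_enc/ε₀ with the end caps contributing no flux:
E = 2k|λ_enc|/r = 2(8.99×10^9)(3.937×10^-6)/(0.0354) = 2.00e6 N/C.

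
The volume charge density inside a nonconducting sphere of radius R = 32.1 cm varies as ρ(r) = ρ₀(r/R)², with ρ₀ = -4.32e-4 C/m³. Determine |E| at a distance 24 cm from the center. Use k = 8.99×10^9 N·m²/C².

Use a concentric Gaussian sphere at r = 24 cm (r < R).
Q_enc = ∫₀^r ρ(r')·4πr'² dr' = (4πρ₀/R²) ∫₀^r r'^4 dr' = 4πρ₀ r^5/(5·R²) = -8.39×10^-6 C.
By Gauss's law, ∮E·dA = E·4πr² = Q_enc/ε₀.
E = k|Q_enc|/r² = (8.99×10^9)(8.39e-6)/(0.24)² = 1.31e6 N/C.

|E| = 1.31×10^6 N/C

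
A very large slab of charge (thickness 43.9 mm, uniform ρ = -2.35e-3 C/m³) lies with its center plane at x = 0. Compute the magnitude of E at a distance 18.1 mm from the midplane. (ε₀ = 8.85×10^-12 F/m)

By symmetry E is perpendicular to the slab. A Gaussian pillbox from −18.1 mm to +18.1 mm (face area A) lies entirely within the slab.
Q_enc = ρ·(2x)·A and flux = 2EA, so 2EA = 2ρxA/ε₀ ⇒ E = |ρ|x/ε₀.
E = (2.35×10^-3)(0.0181)/(8.85×10^-12) = 4.81×10^6 N/C.

4.81×10^6 N/C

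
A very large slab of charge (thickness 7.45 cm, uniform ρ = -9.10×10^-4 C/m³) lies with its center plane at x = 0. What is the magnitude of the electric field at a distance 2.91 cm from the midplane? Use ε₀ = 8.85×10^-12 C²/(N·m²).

By symmetry E is perpendicular to the slab. A Gaussian pillbox from −2.91 cm to +2.91 cm (face area A) lies entirely within the slab.
Q_enc = ρ·(2x)·A and flux = 2EA, so 2EA = 2ρxA/ε₀ ⇒ E = |ρ|x/ε₀.
E = (9.10×10^-4)(0.0291)/(8.85×10^-12) = 2.99e6 N/C.

2.99e6 N/C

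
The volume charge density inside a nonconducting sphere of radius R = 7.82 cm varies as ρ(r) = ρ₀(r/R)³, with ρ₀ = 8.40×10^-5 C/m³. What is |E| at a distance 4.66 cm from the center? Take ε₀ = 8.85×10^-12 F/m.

Symmetry ⇒ E = E(r) r̂. Gaussian sphere of radius r = 4.66 cm (r < R).
Q_enc = ∫₀^r ρ(r')·4πr'² dr' = (4πρ₀/R³) ∫₀^r r'^5 dr' = 4πρ₀ r^6/(6·R³) = 3.767×10^-9 C.
Gauss's law: E·4πr² = Q_enc/ε₀.
E = |Q_enc|/(4πε₀r²) = (3.767×10^-9)/(4π·8.85×10^-12·(0.0466)²) = 1.56×10^4 N/C.

1.56×10^4 V/m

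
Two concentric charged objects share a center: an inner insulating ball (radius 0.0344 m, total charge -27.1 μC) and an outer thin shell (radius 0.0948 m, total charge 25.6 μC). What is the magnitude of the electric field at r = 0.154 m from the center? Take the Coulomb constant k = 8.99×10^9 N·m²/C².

E = 5.69×10^5 N/C

Use a concentric Gaussian sphere at r = 0.154 m (r > 0.0948 m, enclosing both).
Q_enc = (-27.1 μC) + (25.6 μC) = -1.50e-6 C.
Gauss's law: E·4πr² = Q_enc/ε₀.
E = k|Q_enc|/r² = (8.99×10^9)(1.50×10^-6)/(0.154)² = 5.69×10^5 N/C.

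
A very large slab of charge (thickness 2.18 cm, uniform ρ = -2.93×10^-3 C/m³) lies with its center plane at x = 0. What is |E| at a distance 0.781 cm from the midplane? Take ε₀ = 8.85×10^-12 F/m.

By symmetry E is perpendicular to the slab. A Gaussian pillbox from −0.781 cm to +0.781 cm (face area A) lies entirely within the slab.
Q_enc = ρ·(2x)·A and flux = 2EA, so 2EA = 2ρxA/ε₀ ⇒ E = |ρ|x/ε₀.
E = (2.93e-3)(0.00781)/(8.85×10^-12) = 2.59×10^6 N/C.

E = 2.59e6 N/C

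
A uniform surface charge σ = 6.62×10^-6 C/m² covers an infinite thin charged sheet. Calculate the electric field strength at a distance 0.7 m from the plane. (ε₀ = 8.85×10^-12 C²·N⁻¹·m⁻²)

The symmetry is planar: E is normal to the sheet and the same magnitude on both sides. Take a pillbox straddling the sheet with end-cap area A.
Only the two end caps contribute flux: Φ = 2EA. With Q_enc = σA, Gauss's law gives E = |σ|/(2ε₀).
E = |σ|/(2ε₀) = (6.62e-6)/(2·8.85×10^-12) = 3.74×10^5 N/C.

E = 3.74×10^5 V/m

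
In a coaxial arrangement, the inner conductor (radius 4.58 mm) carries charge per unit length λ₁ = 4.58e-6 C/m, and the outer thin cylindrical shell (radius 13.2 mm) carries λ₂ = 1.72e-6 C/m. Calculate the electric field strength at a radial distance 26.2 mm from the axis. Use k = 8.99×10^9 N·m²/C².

|E| = 4.32×10^6 N/C

Take a coaxial cylindrical Gaussian surface of radius r = 26.2 mm and length L (r > 13.2 mm, enclosing both).
λ_enc = λ₁ + λ₂ = (4.58e-6) + (1.72×10^-6) = 6.30×10^-6 C/m.
Since E is radial and uniform over the curved surface, Φ = E·2πrL = Q_enc/ε₀ = λ_enc L/ε₀.
E = 2k|λ_enc|/r = 2(8.99×10^9)(6.30×10^-6)/(0.0262) = 4.32×10^6 N/C.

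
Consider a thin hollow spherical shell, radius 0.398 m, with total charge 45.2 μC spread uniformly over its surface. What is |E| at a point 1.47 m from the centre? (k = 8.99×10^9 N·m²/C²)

By spherical symmetry E is radial; choose a Gaussian sphere of radius r = 1.47 m (r > 0.398 m).
The entire shell is enclosed: Q_enc = 4.52×10^-5 C.
Applying ∮E·dA = Q_enc/ε₀ with Φ = E(4πr²):
E = k|Q_enc|/r² = (8.99×10^9)(4.52×10^-5)/(1.47)² = 1.88×10^5 N/C.

|E| ≈ 1.88×10^5 N/C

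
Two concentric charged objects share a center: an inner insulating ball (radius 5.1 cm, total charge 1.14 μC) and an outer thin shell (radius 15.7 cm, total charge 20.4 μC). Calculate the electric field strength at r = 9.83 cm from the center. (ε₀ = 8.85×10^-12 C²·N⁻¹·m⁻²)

Symmetry ⇒ E = E(r) r̂. Gaussian sphere of radius r = 9.83 cm (between the bodies, 5.1 cm < r < 15.7 cm).
The shell at 15.7 cm lies outside the Gaussian surface, so Q_enc = 1.14 μC = 1.14e-6 C.
Since E is radial and uniform over the Gaussian sphere, Φ = E·4πr² = Q_enc/ε₀.
E = |Q_enc|/(4πε₀r²) = (1.14×10^-6)/(4π·8.85×10^-12·(0.0983)²) = 1.06×10^6 N/C.

|E| ≈ 1.06×10^6 V/m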